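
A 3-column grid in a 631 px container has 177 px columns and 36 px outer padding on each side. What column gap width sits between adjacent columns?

14 px

Subtract both margins: 631 − 2·36 = 559 px.
3 columns take 3·177 = 531 px; remaining 28 splits into 2 column gaps.
g = 28 / 2 = 14 px.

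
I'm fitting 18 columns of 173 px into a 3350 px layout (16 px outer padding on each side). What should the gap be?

Inside the margins: 3350 − 32 = 3318 px.
18·173 + 17g = 3318 → 17g = 204 → g = 12 px.

12 px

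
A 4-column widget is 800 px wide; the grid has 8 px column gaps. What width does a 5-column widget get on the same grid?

1002 px

4c + 3·8 = 800 → 4c = 776 → c = 194 px.
5-column span = 5·194 + 4·8 = 1002 px.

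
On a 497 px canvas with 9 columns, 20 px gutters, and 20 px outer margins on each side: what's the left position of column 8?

Take off 40 px of margins, leaving 457 px.
457 − 8·20 = 297; ÷9 gives c = 33 px.
Each column+gutter stride is 53 px; 7 of them past the 20 px margin is 20 + 371 = 391 px.

391 px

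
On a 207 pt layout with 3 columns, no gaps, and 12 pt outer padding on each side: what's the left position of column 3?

134 pt

Content = 207 − 2·12 = 183 pt.
183 / 3 = 61 pt per column.
Each column+gutter stride is 61 pt; 2 of them past the 12 pt margin is 12 + 122 = 134 pt.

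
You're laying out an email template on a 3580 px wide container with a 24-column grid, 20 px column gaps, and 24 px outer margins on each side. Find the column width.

128 px

Inside the margins: 3580 − 48 = 3532 px.
3532 − 23·20 = 3072; ÷24 gives c = 128 px.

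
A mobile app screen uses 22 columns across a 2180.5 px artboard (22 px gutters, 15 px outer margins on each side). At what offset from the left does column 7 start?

607.5 px

Take off 30 px of margins, leaving 2150.5 px.
22c + 21·22 = 2150.5 → 22c = 1688.5 → c = 76.75 px.
Each column+gutter stride is 98.75 px; 6 of them past the 15 px margin is 15 + 592.5 = 607.5 px.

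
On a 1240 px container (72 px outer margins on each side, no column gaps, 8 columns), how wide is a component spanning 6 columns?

Content width = 1240 − 2·72 = 1096 px.
With no column gaps, each column is 1096/8 = 137 px.
6-column span = 6·137 = 822 px.

822 px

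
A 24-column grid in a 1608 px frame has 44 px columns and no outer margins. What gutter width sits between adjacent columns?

24·44 + 23g = 1608 → 23g = 552 → g = 24 px.

24 px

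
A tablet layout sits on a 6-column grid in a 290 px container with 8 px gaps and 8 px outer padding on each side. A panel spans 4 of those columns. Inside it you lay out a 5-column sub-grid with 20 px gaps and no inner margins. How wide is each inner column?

Take off 16 px of margins, leaving 274 px.
6c + 5·8 = 274 → 6c = 234 → c = 39 px.
Span of 4: 4·39 + 3·8 = 156 + 24 = 180 px.
5d + 4·20 = 180 → 5d = 100 → d = 20 px.

20 px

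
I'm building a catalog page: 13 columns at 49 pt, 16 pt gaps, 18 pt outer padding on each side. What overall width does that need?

Frame = 2·18 + 13·49 + 12·16 = 36 + 637 + 192 = 865 pt.

865 pt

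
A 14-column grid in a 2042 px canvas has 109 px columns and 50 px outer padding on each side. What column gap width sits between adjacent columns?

32 px

Subtract both margins: 2042 − 2·50 = 1942 px.
Columns use 1526 px, leaving 416 px across 13 column gaps = 32 px each.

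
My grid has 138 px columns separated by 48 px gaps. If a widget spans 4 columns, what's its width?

696 px

4-column span = 4·138 + 3·48 = 696 px.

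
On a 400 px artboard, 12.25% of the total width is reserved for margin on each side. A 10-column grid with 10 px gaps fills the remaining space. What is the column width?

400 × (1 − 2·12.25%) = 400 × 75.5% = 302 px for the columns.
10c + 9·10 = 302 → 10c = 212 → c = 21.2 px.

21.2 px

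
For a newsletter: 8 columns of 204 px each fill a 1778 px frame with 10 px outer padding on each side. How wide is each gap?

Take off 20 px of margins, leaving 1758 px.
8·204 + 7g = 1758 → 7g = 126 → g = 18 px.

18 px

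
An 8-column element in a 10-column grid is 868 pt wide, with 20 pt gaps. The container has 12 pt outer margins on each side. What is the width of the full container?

8 columns + 7 gaps: 8c + 7·20 = 868.
8c = 868 − 140 = 728, so c = 91 pt.
Container = 2·12 + 10·91 + 9·20 = 24 + 910 + 180 = 1114 pt.

1114 pt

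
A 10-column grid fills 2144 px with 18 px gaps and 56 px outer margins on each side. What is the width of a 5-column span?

1007 px

Take off 112 px of margins, leaving 2032 px.
Subtracting 9 gaps of 18 leaves 1870 for 10 columns, so c = 187 px.
5-column span = 5·187 + 4·18 = 1007 px.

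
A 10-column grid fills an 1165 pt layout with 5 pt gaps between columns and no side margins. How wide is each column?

112 pt

1165 − 9·5 = 1120; ÷10 gives c = 112 pt.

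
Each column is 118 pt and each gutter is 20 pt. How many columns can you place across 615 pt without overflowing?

4 columns

Each extra column adds 118 + 20 = 138 pt.
(615 + 20) / 138 = 4.60, so 4 columns fit.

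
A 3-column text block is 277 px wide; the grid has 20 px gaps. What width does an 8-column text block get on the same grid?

772 px

3c + 2·20 = 277 → 3c = 237 → c = 79 px.
8 columns plus 7 gaps: 632 + 140 = 772 px.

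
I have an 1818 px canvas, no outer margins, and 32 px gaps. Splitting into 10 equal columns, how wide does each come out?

Subtracting 9 gaps of 32 leaves 1530 for 10 columns, so c = 153 px.

153 px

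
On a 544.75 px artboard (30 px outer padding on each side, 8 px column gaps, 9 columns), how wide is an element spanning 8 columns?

430 px

Content width = 544.75 − 2·30 = 484.75 px.
Subtracting 8 column gaps of 8 leaves 420.75 for 9 columns, so c = 46.75 px.
Span of 8: 8·46.75 + 7·8 = 374 + 56 = 430 px.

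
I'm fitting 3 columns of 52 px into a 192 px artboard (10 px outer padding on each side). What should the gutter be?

Inside the margins: 192 − 20 = 172 px.
3 columns take 3·52 = 156 px; remaining 16 splits into 2 gutters.
g = 16 / 2 = 8 px.

8 px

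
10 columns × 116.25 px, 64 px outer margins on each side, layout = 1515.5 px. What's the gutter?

25 px

Inside the margins: 1515.5 − 128 = 1387.5 px.
10 columns take 10·116.25 = 1162.5 px; remaining 225 splits into 9 gutters.
g = 225 / 9 = 25 px.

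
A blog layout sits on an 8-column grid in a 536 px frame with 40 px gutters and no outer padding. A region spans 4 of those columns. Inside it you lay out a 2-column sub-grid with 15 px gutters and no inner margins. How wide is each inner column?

536 − 7·40 = 256; ÷8 gives c = 32 px.
4-column span = 4·32 + 3·40 = 248 px.
2d + 1·15 = 248 → 2d = 233 → d = 116.5 px.

116.5 px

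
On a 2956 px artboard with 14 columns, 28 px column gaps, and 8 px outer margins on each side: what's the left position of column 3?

432 px

Take off 16 px of margins, leaving 2940 px.
2940 − 13·28 = 2576; ÷14 gives c = 184 px.
Each column+gutter stride is 212 px; 2 of them past the 8 px margin is 8 + 424 = 432 px.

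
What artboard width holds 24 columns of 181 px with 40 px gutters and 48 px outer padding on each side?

Artboard = 2·48 + 24·181 + 23·40 = 96 + 4344 + 920 = 5360 px.

5360 px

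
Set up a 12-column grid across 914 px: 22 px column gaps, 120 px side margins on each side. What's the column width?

Content width = 914 − 2·120 = 674 px.
674 − 11·22 = 432; ÷12 gives c = 36 px.

36 px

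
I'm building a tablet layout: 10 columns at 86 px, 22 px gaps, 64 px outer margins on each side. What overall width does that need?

Total width: 2·64 + 10·86 + 9·22 = 1186 px.

1186 px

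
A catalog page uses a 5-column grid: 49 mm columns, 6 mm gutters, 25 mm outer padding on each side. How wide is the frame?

319 mm

Adding margins, columns and gutters: 50 + 245 + 24 = 319 mm.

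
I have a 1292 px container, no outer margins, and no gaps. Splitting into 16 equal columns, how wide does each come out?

1292 / 16 = 80.75 px per column.

80.75 px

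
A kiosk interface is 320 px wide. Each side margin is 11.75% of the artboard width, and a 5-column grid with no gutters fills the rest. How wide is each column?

Each margin = 11.75% of 320 = 37.6 px; content = 320 − 2·37.6 = 244.8 px.
With no gutters, each column is 244.8/5 = 48.96 px.

48.96 px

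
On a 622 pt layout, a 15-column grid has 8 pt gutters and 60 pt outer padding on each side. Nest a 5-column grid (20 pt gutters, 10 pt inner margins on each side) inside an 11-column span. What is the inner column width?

53.2 pt

Take off 120 pt of margins, leaving 502 pt.
15 columns + 14 gutters: 15c + 14·8 = 502.
15c = 502 − 112 = 390, so c = 26 pt.
11-column span = 11·26 + 10·8 = 366 pt.
Inner content = 366 − 2·10 = 346 pt.
5d + 4·20 = 346 → 5d = 266 → d = 53.2 pt.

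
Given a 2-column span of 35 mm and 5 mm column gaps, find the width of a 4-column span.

Subtracting 1 column gap of 5 leaves 30 for 2 columns, so c = 15 mm.
Span of 4: 4·15 + 3·5 = 60 + 15 = 75 mm.

75 mm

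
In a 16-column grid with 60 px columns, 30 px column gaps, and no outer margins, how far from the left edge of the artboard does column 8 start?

No margin, so column 8 starts at 7·(column + gutter) = 7·90 = 630 px.

630 px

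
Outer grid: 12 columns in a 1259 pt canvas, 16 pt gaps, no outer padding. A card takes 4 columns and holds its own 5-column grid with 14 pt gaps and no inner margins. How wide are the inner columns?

70.6 pt

Subtracting 11 gaps of 16 leaves 1083 for 12 columns, so c = 90.25 pt.
4 columns plus 3 gaps: 361 + 48 = 409 pt.
Subtracting 4 gaps of 14 leaves 353 for 5 columns, so d = 70.6 pt.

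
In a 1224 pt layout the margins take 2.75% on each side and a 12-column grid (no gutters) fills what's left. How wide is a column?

Margins: 2.75% × 1224 = 33.66 pt each, so content = 1224 − 67.32 = 1156.68 pt.
1156.68 / 12 = 96.39 pt per column.

96.39 pt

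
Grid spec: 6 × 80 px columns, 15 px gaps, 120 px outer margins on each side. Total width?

Container = 2·120 + 6·80 + 5·15 = 240 + 480 + 75 = 795 px.

795 px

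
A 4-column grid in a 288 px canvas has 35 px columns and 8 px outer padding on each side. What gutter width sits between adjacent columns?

Content width = 288 − 2·8 = 272 px.
Columns use 140 px, leaving 132 px across 3 gutters = 44 px each.

44 px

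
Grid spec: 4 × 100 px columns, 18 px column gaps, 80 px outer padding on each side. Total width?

614 px

Layout = 2·80 + 4·100 + 3·18 = 160 + 400 + 54 = 614 px.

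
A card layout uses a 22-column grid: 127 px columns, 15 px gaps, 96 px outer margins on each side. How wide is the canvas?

3301 px

Canvas = 2·96 + 22·127 + 21·15 = 192 + 2794 + 315 = 3301 px.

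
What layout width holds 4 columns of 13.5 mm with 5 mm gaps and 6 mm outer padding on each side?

Total width: 2·6 + 4·13.5 + 3·5 = 81 mm.

81 mm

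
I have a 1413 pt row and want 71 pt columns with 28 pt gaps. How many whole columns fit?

Each extra column adds 71 + 28 = 99 pt.
(1413 + 28) / 99 = 14.56, so 14 columns fit.

14 columns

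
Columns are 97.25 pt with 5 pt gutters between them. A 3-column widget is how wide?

301.75 pt

3 columns plus 2 gutters: 291.75 + 10 = 301.75 pt.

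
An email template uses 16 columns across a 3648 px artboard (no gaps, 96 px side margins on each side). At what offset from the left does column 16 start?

Subtract both margins: 3648 − 2·96 = 3456 px.
With no gaps, each column is 3456/16 = 216 px.
Each column+gutter stride is 216 px; 15 of them past the 96 px margin is 96 + 3240 = 3336 px.

3336 px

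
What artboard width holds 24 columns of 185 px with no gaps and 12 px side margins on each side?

Summing: 24 + 4440 = 4464 px.

4464 px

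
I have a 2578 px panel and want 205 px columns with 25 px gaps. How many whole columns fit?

k columns need k·205 + (k−1)·25 = k·230 − 25.
k·230 − 25 ≤ 2578 → k ≤ 2603 / 230 ≈ 11.32, so k = 11.

11 columns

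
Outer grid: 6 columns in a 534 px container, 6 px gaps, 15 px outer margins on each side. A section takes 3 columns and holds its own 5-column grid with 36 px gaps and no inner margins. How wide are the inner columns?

Outer content = 534 − 2·15 = 504 px.
6c + 5·6 = 504 → 6c = 474 → c = 79 px.
3 columns plus 2 gaps: 237 + 12 = 249 px.
Subtracting 4 gaps of 36 leaves 105 for 5 columns, so d = 21 px.

21 px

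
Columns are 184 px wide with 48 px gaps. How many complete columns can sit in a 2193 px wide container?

9 columns

9 columns: 9·184 + 8·48 = 2040 px ≤ 2193.
10 columns: 2272 px > 2193. So 9.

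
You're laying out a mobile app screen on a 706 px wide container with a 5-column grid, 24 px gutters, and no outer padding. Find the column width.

Subtracting 4 gutters of 24 leaves 610 for 5 columns, so c = 122 px.

122 px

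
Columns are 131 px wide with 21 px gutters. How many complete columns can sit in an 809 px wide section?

5 columns: 5·131 + 4·21 = 739 px ≤ 809.
6 columns: 891 px > 809. So 5.

5 columns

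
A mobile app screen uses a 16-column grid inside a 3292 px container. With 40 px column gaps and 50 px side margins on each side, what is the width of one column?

Subtract both margins: 3292 − 2·50 = 3192 px.
Subtracting 15 column gaps of 40 leaves 2592 for 16 columns, so c = 162 px.

162 px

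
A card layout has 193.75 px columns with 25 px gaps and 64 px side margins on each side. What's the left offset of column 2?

282.75 px

Column 2 starts at margin + 1·(column + gutter) = 64 + 1·218.75 = 282.75 px.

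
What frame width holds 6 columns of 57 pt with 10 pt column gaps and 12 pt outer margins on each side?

Adding margins, columns and gutters: 24 + 342 + 50 = 416 pt.

416 pt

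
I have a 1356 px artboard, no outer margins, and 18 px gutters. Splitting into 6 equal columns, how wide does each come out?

211 px

6c + 5·18 = 1356 → 6c = 1266 → c = 211 px.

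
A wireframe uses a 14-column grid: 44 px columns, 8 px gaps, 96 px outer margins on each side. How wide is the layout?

912 px

Total width: 2·96 + 14·44 + 13·8 = 912 px.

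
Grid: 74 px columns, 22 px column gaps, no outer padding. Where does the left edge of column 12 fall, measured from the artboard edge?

1056 px

No margin, so column 12 starts at 11·(column + gutter) = 11·96 = 1056 px.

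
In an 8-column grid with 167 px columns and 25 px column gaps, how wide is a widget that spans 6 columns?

1127 px

Span of 6: 6·167 + 5·25 = 1002 + 125 = 1127 px.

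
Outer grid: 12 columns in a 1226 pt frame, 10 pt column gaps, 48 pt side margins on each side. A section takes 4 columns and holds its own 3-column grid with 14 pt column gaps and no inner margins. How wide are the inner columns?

Take off 96 pt of margins, leaving 1130 pt.
Subtracting 11 column gaps of 10 leaves 1020 for 12 columns, so c = 85 pt.
Span of 4: 4·85 + 3·10 = 340 + 30 = 370 pt.
3 columns + 2 column gaps: 3d + 2·14 = 370.
3d = 370 − 28 = 342, so d = 114 pt.

114 pt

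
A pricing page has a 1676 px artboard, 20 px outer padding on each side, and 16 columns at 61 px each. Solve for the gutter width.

44 px

Content width = 1676 − 2·20 = 1636 px.
16 columns take 16·61 = 976 px; remaining 660 splits into 15 gutters.
g = 660 / 15 = 44 px.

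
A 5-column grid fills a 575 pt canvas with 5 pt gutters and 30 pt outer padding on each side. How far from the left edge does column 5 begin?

Inside the margins: 575 − 60 = 515 pt.
5 columns + 4 gutters: 5c + 4·5 = 515.
5c = 515 − 20 = 495, so c = 99 pt.
Each column+gutter stride is 104 pt; 4 of them past the 30 pt margin is 30 + 416 = 446 pt.

446 pt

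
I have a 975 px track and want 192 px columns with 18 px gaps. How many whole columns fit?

4 columns

k columns need k·192 + (k−1)·18 = k·210 − 18.
k·210 − 18 ≤ 975 → k ≤ 993 / 210 ≈ 4.73, so k = 4.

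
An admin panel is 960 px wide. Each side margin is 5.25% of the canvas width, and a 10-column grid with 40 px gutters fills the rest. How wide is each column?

49.92 px

960 × (1 − 2·5.25%) = 960 × 89.5% = 859.2 px for the columns.
Subtracting 9 gutters of 40 leaves 499.2 for 10 columns, so c = 49.92 px.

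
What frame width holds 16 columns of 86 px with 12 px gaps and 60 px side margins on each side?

Frame = 2·60 + 16·86 + 15·12 = 120 + 1376 + 180 = 1676 px.

1676 px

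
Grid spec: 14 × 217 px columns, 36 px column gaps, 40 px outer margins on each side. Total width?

3586 px

Adding margins, columns and gutters: 80 + 3038 + 468 = 3586 px.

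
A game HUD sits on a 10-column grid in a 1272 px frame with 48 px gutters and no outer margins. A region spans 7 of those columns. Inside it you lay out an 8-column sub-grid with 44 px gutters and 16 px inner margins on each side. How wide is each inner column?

67 px

Subtracting 9 gutters of 48 leaves 840 for 10 columns, so c = 84 px.
7 columns plus 6 gutters: 588 + 288 = 876 px.
Inner content = 876 − 2·16 = 844 px.
8 columns + 7 gutters: 8d + 7·44 = 844.
8d = 844 − 308 = 536, so d = 67 px.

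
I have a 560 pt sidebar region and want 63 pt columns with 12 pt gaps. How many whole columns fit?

7 columns

7 columns: 7·63 + 6·12 = 513 pt ≤ 560.
8 columns: 588 pt > 560. So 7.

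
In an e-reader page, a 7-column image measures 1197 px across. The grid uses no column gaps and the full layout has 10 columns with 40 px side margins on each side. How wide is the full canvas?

1790 px

1197 / 7 = 171 px per column.
Total width: 2·40 + 10·171 = 1790 px.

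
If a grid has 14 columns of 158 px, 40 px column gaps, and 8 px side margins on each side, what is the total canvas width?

Canvas = 2·8 + 14·158 + 13·40 = 16 + 2212 + 520 = 2748 px.

2748 px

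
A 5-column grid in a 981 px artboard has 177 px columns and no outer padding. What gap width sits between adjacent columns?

5·177 + 4g = 981 → 4g = 96 → g = 24 px.

24 px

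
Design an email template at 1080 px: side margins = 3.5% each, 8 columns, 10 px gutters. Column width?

116.8 px

Each margin = 3.5% of 1080 = 37.8 px; content = 1080 − 2·37.8 = 1004.4 px.
8 columns + 7 gutters: 8c + 7·10 = 1004.4.
8c = 1004.4 − 70 = 934.4, so c = 116.8 px.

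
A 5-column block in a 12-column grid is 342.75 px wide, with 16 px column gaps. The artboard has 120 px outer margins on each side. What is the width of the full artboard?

1085 px

5 columns + 4 column gaps: 5c + 4·16 = 342.75.
5c = 342.75 − 64 = 278.75, so c = 55.75 px.
Adding margins, columns and gutters: 240 + 669 + 176 = 1085 px.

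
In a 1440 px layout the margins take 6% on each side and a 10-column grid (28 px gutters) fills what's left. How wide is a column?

101.52 px

1440 × (1 − 2·6%) = 1440 × 88% = 1267.2 px for the columns.
Subtracting 9 gutters of 28 leaves 1015.2 for 10 columns, so c = 101.52 px.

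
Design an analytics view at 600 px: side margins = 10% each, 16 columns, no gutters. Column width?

600 × (1 − 2·10%) = 600 × 80% = 480 px for the columns.
480 / 16 = 30 px per column.

30 px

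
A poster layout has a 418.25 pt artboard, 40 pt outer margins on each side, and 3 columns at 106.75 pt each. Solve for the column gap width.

9 pt

Inside the margins: 418.25 − 80 = 338.25 pt.
3 columns take 3·106.75 = 320.25 pt; remaining 18 splits into 2 column gaps.
g = 18 / 2 = 9 pt.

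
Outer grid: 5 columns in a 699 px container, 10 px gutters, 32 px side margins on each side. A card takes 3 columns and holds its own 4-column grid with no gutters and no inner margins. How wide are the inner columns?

94.25 px

Inside the margins: 699 − 64 = 635 px.
635 − 4·10 = 595; ÷5 gives c = 119 px.
Span of 3: 3·119 + 2·10 = 357 + 20 = 377 px.
377 / 4 = 94.25 px per column.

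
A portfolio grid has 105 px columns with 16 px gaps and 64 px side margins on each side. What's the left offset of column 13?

1516 px

Column 13 starts at margin + 12·(column + gutter) = 64 + 12·121 = 1516 px.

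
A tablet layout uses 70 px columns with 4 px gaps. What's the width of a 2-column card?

2 columns plus 1 gap: 140 + 4 = 144 px.

144 px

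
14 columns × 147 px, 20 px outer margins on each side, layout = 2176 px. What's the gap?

6 px

Inside the margins: 2176 − 40 = 2136 px.
Columns use 2058 px, leaving 78 px across 13 gaps = 6 px each.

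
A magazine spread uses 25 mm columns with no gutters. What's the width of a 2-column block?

2-column span = 2·25 = 50 mm.

50 mm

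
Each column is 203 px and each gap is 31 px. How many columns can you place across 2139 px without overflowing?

9 columns

9 columns: 9·203 + 8·31 = 2075 px ≤ 2139.
10 columns: 2309 px > 2139. So 9.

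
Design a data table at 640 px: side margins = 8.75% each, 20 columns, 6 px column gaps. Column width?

640 × (1 − 2·8.75%) = 640 × 82.5% = 528 px for the columns.
20 columns + 19 column gaps: 20c + 19·6 = 528.
20c = 528 − 114 = 414, so c = 20.7 px.

20.7 px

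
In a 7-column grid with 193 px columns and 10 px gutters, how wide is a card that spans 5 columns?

5 columns plus 4 gutters: 965 + 40 = 1005 px.

1005 px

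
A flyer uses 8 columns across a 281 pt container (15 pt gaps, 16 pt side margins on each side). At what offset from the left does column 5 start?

Inside the margins: 281 − 32 = 249 pt.
8 columns + 7 gaps: 8c + 7·15 = 249.
8c = 249 − 105 = 144, so c = 18 pt.
Column 5 starts at margin + 4·(column + gutter) = 16 + 4·33 = 148 pt.

148 pt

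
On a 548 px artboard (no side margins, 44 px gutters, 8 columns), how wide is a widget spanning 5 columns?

Subtracting 7 gutters of 44 leaves 240 for 8 columns, so c = 30 px.
Span of 5: 5·30 + 4·44 = 150 + 176 = 326 px.

326 px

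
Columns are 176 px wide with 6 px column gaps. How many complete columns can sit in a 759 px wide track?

4 columns

Each extra column adds 176 + 6 = 182 px.
(759 + 6) / 182 = 4.20, so 4 columns fit.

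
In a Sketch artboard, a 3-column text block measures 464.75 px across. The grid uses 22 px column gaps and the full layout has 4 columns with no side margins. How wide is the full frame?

627 px

464.75 − 2·22 = 420.75; ÷3 gives c = 140.25 px.
Summing: 561 + 66 = 627 px.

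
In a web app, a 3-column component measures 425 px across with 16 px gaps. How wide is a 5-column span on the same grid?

719 px

3 columns + 2 gaps: 3c + 2·16 = 425.
3c = 425 − 32 = 393, so c = 131 px.
5 columns plus 4 gaps: 655 + 64 = 719 px.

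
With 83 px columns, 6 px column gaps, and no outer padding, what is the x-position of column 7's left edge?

534 px

Each column+gutter stride is 89 px; with no margin, 6 of them is 534 px.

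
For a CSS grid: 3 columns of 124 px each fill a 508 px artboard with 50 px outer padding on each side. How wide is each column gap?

Content width = 508 − 2·50 = 408 px.
3·124 + 2g = 408 → 2g = 36 → g = 18 px.

18 px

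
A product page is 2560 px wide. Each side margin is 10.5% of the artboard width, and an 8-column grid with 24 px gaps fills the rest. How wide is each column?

231.8 px

Each margin = 10.5% of 2560 = 268.8 px; content = 2560 − 2·268.8 = 2022.4 px.
Subtracting 7 gaps of 24 leaves 1854.4 for 8 columns, so c = 231.8 px.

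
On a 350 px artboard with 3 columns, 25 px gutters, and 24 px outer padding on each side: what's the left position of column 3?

242 px

Content = 350 − 2·24 = 302 px.
3c + 2·25 = 302 → 3c = 252 → c = 84 px.
Column 3 starts at margin + 2·(column + gutter) = 24 + 2·109 = 242 px.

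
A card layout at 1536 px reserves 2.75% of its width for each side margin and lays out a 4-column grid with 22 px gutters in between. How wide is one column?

346.38 px

Margins: 2.75% × 1536 = 42.24 px each, so content = 1536 − 84.48 = 1451.52 px.
4c + 3·22 = 1451.52 → 4c = 1385.52 → c = 346.38 px.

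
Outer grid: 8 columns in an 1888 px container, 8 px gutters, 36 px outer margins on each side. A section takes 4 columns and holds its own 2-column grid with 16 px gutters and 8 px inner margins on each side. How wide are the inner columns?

Inside the margins: 1888 − 72 = 1816 px.
Subtracting 7 gutters of 8 leaves 1760 for 8 columns, so c = 220 px.
4-column span = 4·220 + 3·8 = 904 px.
Inner content = 904 − 2·8 = 888 px.
888 − 1·16 = 872; ÷2 gives d = 436 px.

436 px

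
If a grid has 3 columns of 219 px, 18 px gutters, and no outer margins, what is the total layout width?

Layout = 3·219 + 2·18 = 657 + 36 = 693 px.

693 px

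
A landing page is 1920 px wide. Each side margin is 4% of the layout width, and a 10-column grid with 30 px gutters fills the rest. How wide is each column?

149.64 px

Margins: 4% × 1920 = 76.8 px each, so content = 1920 − 153.6 = 1766.4 px.
10 columns + 9 gutters: 10c + 9·30 = 1766.4.
10c = 1766.4 − 270 = 1496.4, so c = 149.64 px.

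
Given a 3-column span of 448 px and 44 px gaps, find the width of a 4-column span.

612 px

3c + 2·44 = 448 → 3c = 360 → c = 120 px.
4 columns plus 3 gaps: 480 + 132 = 612 px.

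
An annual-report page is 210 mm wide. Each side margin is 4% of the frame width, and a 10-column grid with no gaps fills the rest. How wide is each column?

Margins: 4% × 210 = 8.4 mm each, so content = 210 − 16.8 = 193.2 mm.
10c = 193.2 → c = 19.32 mm.

19.32 mm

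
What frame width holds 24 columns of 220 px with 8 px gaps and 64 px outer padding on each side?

5592 px

Adding margins, columns and gutters: 128 + 5280 + 184 = 5592 px.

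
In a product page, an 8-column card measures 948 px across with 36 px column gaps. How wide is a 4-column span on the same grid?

8c + 7·36 = 948 → 8c = 696 → c = 87 px.
Span of 4: 4·87 + 3·36 = 348 + 108 = 456 px.

456 px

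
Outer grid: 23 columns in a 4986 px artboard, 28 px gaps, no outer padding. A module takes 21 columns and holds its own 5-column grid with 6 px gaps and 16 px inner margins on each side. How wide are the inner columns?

898.8 px

Subtracting 22 gaps of 28 leaves 4370 for 23 columns, so c = 190 px.
21-column span = 21·190 + 20·28 = 4550 px.
Inner content = 4550 − 2·16 = 4518 px.
Subtracting 4 gaps of 6 leaves 4494 for 5 columns, so d = 898.8 px.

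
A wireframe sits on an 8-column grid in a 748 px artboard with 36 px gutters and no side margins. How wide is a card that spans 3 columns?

258 px

Subtracting 7 gutters of 36 leaves 496 for 8 columns, so c = 62 px.
3 columns plus 2 gutters: 186 + 72 = 258 px.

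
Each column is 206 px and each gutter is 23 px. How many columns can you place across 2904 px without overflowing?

Each extra column adds 206 + 23 = 229 px.
(2904 + 23) / 229 = 12.78, so 12 columns fit.

12 columns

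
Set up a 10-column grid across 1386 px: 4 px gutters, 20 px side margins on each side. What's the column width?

Subtract both margins: 1386 − 2·20 = 1346 px.
10 columns + 9 gutters: 10c + 9·4 = 1346.
10c = 1346 − 36 = 1310, so c = 131 px.

131 px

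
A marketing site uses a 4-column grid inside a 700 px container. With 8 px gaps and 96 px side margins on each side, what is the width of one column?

Take off 192 px of margins, leaving 508 px.
508 − 3·8 = 484; ÷4 gives c = 121 px.

121 px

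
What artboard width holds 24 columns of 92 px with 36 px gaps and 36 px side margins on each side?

Total width: 2·36 + 24·92 + 23·36 = 3108 px.

3108 px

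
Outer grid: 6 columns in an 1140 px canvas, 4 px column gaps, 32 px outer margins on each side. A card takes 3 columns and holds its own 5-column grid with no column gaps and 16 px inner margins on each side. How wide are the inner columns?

100.8 px

Take off 64 px of margins, leaving 1076 px.
1076 − 5·4 = 1056; ÷6 gives c = 176 px.
3 columns plus 2 column gaps: 528 + 8 = 536 px.
Inner content = 536 − 2·16 = 504 px.
504 / 5 = 100.8 px per column.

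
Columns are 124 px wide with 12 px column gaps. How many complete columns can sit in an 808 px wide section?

k columns need k·124 + (k−1)·12 = k·136 − 12.
k·136 − 12 ≤ 808 → k ≤ 820 / 136 ≈ 6.03, so k = 6.

6 columns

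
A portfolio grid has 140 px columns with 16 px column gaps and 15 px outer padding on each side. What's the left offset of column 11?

Each column+gutter stride is 156 px; 10 of them past the 15 px margin is 15 + 1560 = 1575 px.

1575 px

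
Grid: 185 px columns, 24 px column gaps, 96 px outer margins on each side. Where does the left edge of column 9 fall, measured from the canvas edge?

1768 px

Column 9 starts at margin + 8·(column + gutter) = 96 + 8·209 = 1768 px.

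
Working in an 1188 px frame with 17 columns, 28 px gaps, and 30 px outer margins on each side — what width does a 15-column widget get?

992 px

Take off 60 px of margins, leaving 1128 px.
17c + 16·28 = 1128 → 17c = 680 → c = 40 px.
15 columns plus 14 gaps: 600 + 392 = 992 px.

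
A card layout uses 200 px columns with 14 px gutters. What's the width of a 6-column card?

6 columns plus 5 gutters: 1200 + 70 = 1270 px.

1270 px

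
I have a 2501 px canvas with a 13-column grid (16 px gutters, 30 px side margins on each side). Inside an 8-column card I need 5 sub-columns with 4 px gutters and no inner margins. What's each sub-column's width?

296 px

Outer content = 2501 − 2·30 = 2441 px.
2441 − 12·16 = 2249; ÷13 gives c = 173 px.
Span of 8: 8·173 + 7·16 = 1384 + 112 = 1496 px.
5d + 4·4 = 1496 → 5d = 1480 → d = 296 px.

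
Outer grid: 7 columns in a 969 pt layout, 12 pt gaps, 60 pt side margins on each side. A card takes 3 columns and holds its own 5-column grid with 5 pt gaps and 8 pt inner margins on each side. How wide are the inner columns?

64.2 pt

Subtract both margins: 969 − 2·60 = 849 pt.
7 columns + 6 gaps: 7c + 6·12 = 849.
7c = 849 − 72 = 777, so c = 111 pt.
3 columns plus 2 gaps: 333 + 24 = 357 pt.
Inner content = 357 − 2·8 = 341 pt.
Subtracting 4 gaps of 5 leaves 321 for 5 columns, so d = 64.2 pt.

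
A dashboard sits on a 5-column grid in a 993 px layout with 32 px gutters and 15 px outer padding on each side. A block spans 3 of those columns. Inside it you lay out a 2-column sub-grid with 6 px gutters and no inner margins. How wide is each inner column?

Subtract both margins: 993 − 2·15 = 963 px.
5c + 4·32 = 963 → 5c = 835 → c = 167 px.
3-column span = 3·167 + 2·32 = 565 px.
2d + 1·6 = 565 → 2d = 559 → d = 279.5 px.

279.5 px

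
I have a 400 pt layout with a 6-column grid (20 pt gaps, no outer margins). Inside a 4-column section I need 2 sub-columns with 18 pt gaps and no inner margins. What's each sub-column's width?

121 pt

Subtracting 5 gaps of 20 leaves 300 for 6 columns, so c = 50 pt.
Span of 4: 4·50 + 3·20 = 200 + 60 = 260 pt.
2d + 1·18 = 260 → 2d = 242 → d = 121 pt.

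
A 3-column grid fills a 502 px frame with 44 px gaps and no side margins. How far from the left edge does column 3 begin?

3c + 2·44 = 502 → 3c = 414 → c = 138 px.
Each column+gutter stride is 182 px; with no margin, 2 of them is 364 px.

364 px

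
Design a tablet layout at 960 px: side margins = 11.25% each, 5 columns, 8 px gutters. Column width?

142.4 px

Margins: 11.25% × 960 = 108 px each, so content = 960 − 216 = 744 px.
744 − 4·8 = 712; ÷5 gives c = 142.4 px.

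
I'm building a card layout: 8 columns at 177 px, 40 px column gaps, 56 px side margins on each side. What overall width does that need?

Container = 2·56 + 8·177 + 7·40 = 112 + 1416 + 280 = 1808 px.

1808 px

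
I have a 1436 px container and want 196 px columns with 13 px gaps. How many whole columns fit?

6 columns: 6·196 + 5·13 = 1241 px ≤ 1436.
7 columns: 1450 px > 1436. So 6.

6 columns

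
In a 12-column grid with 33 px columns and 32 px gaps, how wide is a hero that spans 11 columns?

11-column span = 11·33 + 10·32 = 683 px.

683 px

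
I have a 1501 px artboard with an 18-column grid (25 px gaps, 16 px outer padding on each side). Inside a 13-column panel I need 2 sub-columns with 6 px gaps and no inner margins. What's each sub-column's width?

524 px

Take off 32 px of margins, leaving 1469 px.
18 columns + 17 gaps: 18c + 17·25 = 1469.
18c = 1469 − 425 = 1044, so c = 58 px.
13 columns plus 12 gaps: 754 + 300 = 1054 px.
Subtracting 1 gap of 6 leaves 1048 for 2 columns, so d = 524 px.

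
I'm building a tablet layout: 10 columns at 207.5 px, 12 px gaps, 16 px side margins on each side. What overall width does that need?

2215 px

Container = 2·16 + 10·207.5 + 9·12 = 32 + 2075 + 108 = 2215 px.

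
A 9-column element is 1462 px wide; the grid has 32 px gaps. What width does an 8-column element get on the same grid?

1296 px

1462 − 8·32 = 1206; ÷9 gives c = 134 px.
8-column span = 8·134 + 7·32 = 1296 px.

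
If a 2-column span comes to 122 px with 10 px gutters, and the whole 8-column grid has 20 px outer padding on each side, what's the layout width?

558 px

2 columns + 1 gutter: 2c + 1·10 = 122.
2c = 122 − 10 = 112, so c = 56 px.
Total width: 2·20 + 8·56 + 7·10 = 558 px.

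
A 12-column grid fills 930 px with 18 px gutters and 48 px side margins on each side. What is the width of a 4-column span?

Subtract both margins: 930 − 2·48 = 834 px.
Subtracting 11 gutters of 18 leaves 636 for 12 columns, so c = 53 px.
4-column span = 4·53 + 3·18 = 266 px.

266 px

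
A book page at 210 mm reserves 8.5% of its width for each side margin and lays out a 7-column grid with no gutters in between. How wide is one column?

24.9 mm

Each margin = 8.5% of 210 = 17.85 mm; content = 210 − 2·17.85 = 174.3 mm.
7c = 174.3 → c = 24.9 mm.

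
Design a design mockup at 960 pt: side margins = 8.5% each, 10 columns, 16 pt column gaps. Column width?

960 × (1 − 2·8.5%) = 960 × 83% = 796.8 pt for the columns.
796.8 − 9·16 = 652.8; ÷10 gives c = 65.28 pt.

65.28 pt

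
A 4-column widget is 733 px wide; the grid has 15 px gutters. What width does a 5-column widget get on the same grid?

4 columns + 3 gutters: 4c + 3·15 = 733.
4c = 733 − 45 = 688, so c = 172 px.
Span of 5: 5·172 + 4·15 = 860 + 60 = 920 px.

920 px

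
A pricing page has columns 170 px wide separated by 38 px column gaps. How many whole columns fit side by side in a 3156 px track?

15 columns: 15·170 + 14·38 = 3082 px ≤ 3156.
16 columns: 3290 px > 3156. So 15.

15 columns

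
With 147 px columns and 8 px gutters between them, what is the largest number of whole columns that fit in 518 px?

k columns need k·147 + (k−1)·8 = k·155 − 8.
k·155 − 8 ≤ 518 → k ≤ 526 / 155 ≈ 3.39, so k = 3.

3 columns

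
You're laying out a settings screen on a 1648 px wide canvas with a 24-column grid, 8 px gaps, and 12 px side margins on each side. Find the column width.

Take off 24 px of margins, leaving 1624 px.
1624 − 23·8 = 1440; ÷24 gives c = 60 px.

60 px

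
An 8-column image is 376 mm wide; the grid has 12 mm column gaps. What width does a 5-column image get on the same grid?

376 − 7·12 = 292; ÷8 gives c = 36.5 mm.
Span of 5: 5·36.5 + 4·12 = 182.5 + 48 = 230.5 mm.

230.5 mm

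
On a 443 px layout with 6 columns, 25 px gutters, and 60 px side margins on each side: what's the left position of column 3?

176 px

Content = 443 − 2·60 = 323 px.
323 − 5·25 = 198; ÷6 gives c = 33 px.
Column 3 starts at margin + 2·(column + gutter) = 60 + 2·58 = 176 px.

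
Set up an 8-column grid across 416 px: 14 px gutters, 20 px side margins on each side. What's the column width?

34.75 px

Content width = 416 − 2·20 = 376 px.
8 columns + 7 gutters: 8c + 7·14 = 376.
8c = 376 − 98 = 278, so c = 34.75 px.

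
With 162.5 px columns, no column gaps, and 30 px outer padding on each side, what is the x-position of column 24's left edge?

3767.5 px

Before column 24: the margin + 23 columns + 23 column gaps.
Offset = 30 + 23·(162.5 + 0) = 30 + 3737.5 = 3767.5 px.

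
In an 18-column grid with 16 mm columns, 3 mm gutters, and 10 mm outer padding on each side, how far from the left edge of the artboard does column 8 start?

Before column 8: the margin + 7 columns + 7 gutters.
Offset = 10 + 7·(16 + 3) = 10 + 133 = 143 mm.

143 mm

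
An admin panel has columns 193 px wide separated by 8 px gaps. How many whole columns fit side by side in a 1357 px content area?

k columns need k·193 + (k−1)·8 = k·201 − 8.
k·201 − 8 ≤ 1357 → k ≤ 1365 / 201 ≈ 6.79, so k = 6.

6 columns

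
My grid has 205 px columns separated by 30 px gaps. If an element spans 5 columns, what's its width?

1145 px

5-column span = 5·205 + 4·30 = 1145 px.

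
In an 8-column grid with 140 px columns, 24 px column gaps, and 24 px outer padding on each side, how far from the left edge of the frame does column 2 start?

Column 2 starts at margin + 1·(column + gutter) = 24 + 1·164 = 188 px.

188 px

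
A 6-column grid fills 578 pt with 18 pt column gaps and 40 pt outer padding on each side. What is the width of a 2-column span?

154 pt

Content width = 578 − 2·40 = 498 pt.
Subtracting 5 column gaps of 18 leaves 408 for 6 columns, so c = 68 pt.
Span of 2: 2·68 + 1·18 = 136 + 18 = 154 pt.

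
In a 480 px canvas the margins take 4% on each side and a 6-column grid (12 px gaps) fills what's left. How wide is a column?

63.6 px

Each margin = 4% of 480 = 19.2 px; content = 480 − 2·19.2 = 441.6 px.
6c + 5·12 = 441.6 → 6c = 381.6 → c = 63.6 px.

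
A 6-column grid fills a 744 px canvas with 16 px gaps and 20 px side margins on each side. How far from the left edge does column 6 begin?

620 px

Subtract both margins: 744 − 2·20 = 704 px.
6c + 5·16 = 704 → 6c = 624 → c = 104 px.
Column 6 starts at margin + 5·(column + gutter) = 20 + 5·120 = 620 px.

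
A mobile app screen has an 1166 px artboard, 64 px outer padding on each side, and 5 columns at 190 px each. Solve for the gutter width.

22 px

Content width = 1166 − 2·64 = 1038 px.
Columns use 950 px, leaving 88 px across 4 gutters = 22 px each.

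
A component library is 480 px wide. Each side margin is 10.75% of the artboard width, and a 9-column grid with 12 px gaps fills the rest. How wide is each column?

31.2 px

Margins: 10.75% × 480 = 51.6 px each, so content = 480 − 103.2 = 376.8 px.
Subtracting 8 gaps of 12 leaves 280.8 for 9 columns, so c = 31.2 px.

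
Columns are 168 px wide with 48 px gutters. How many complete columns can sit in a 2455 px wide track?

k columns need k·168 + (k−1)·48 = k·216 − 48.
k·216 − 48 ≤ 2455 → k ≤ 2503 / 216 ≈ 11.59, so k = 11.

11 columns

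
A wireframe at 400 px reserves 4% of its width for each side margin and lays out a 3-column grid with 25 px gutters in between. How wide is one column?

Each margin = 4% of 400 = 16 px; content = 400 − 2·16 = 368 px.
Subtracting 2 gutters of 25 leaves 318 for 3 columns, so c = 106 px.

106 px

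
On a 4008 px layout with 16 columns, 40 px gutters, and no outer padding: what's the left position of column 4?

16c + 15·40 = 4008 → 16c = 3408 → c = 213 px.
No margin, so column 4 starts at 3·(column + gutter) = 3·253 = 759 px.

759 px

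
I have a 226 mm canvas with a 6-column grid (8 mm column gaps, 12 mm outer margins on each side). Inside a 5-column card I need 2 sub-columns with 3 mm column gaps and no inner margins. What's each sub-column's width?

Inside the margins: 226 − 24 = 202 mm.
6 columns + 5 column gaps: 6c + 5·8 = 202.
6c = 202 − 40 = 162, so c = 27 mm.
5-column span = 5·27 + 4·8 = 167 mm.
2 columns + 1 column gap: 2d + 1·3 = 167.
2d = 167 − 3 = 164, so d = 82 mm.

82 mm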